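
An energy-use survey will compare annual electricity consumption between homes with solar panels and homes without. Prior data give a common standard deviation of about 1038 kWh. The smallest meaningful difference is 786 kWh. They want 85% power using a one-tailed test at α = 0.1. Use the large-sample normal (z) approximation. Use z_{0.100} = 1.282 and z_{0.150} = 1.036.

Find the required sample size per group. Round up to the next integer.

n = 19 per group

n = (z_α + z_β)² · (σ₁² + σ₂²) / δ²
  = (1.282 + 1.036)² · (2·1038² = 2154888) / 786²
  = 5.3731 · 2154888 / 617796
  = 18.74
Round up → n = 19 per group.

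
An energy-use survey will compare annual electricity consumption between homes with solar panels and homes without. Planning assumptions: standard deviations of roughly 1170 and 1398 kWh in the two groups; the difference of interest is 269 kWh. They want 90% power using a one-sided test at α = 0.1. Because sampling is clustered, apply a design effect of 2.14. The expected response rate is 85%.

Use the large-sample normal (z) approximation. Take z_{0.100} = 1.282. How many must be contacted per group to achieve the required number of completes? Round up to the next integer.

n = (z_α + z_β)² · (σ₁² + σ₂²) / δ²
  = (1.282 + 1.282)² · (1170² + 1398² = 3323304) / 269²
  = 6.5741 · 3323304 / 72361
  = 301.93
Design effect: 2.14 × 301.93 = 646.12.
Adjust for 85% response: 646.12 / 0.85 = 760.14.
Round up → n = 761 per group.

n = 761 per group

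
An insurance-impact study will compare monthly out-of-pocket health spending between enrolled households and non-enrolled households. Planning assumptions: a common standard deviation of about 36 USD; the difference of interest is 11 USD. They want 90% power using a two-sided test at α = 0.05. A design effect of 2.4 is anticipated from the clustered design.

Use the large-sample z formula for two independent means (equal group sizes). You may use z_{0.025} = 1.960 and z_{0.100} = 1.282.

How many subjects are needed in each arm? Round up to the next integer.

n = (z_{α/2} + z_β)² · (σ₁² + σ₂²) / δ²
  = (1.960 + 1.282)² · (2·36² = 2592) / 11²
  = 10.5106 · 2592 / 121
  = 225.15
Design effect: 2.4 × 225.15 = 540.36.
Round up → n = 541 per group.

n = 541 per group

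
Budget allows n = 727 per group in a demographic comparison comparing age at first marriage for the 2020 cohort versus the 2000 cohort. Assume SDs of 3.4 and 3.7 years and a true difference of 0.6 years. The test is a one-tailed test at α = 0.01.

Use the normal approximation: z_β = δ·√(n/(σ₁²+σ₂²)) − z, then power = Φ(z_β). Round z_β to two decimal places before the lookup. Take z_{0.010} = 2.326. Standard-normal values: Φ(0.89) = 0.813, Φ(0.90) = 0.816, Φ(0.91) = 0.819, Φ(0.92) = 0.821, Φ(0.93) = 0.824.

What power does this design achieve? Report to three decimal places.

z_β = δ·√(n/(σ₁²+σ₂²)) − z_α
    = 0.6 · √(727/25.25) − 2.326
    = 0.6 · 5.36583 − 2.326
    = 3.2195 − 2.326 = 0.8935 → 0.89
Power = Φ(0.89) = 0.813.

Power ≈ 0.813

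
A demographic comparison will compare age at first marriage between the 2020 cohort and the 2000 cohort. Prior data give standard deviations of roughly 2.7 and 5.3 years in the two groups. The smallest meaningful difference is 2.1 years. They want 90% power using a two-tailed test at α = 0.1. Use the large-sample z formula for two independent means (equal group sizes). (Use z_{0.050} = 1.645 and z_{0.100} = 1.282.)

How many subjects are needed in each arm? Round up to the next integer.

n = 69 per group

n = (z_{α/2} + z_β)² · (σ₁² + σ₂²) / δ²
  = (1.645 + 1.282)² · (2.7² + 5.3² = 35.38) / 2.1²
  = 8.5673 · 35.38 / 4.41
  = 68.73
Round up → n = 69 per group.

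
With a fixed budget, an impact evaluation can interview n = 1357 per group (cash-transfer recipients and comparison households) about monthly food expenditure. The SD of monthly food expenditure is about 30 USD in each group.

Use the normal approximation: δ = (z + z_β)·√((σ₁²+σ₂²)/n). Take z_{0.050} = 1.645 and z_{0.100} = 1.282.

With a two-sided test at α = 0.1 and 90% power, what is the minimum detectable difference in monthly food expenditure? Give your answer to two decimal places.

δ = (z_{α/2} + z_β) · √((σ₁²+σ₂²)/n)
  = (1.645 + 1.282) · √(1800/1357)
  = 2.927 · √1.3265
  = 2.927 · 1.1517
  = 3.3711

Minimum detectable difference ≈ 3.37 USD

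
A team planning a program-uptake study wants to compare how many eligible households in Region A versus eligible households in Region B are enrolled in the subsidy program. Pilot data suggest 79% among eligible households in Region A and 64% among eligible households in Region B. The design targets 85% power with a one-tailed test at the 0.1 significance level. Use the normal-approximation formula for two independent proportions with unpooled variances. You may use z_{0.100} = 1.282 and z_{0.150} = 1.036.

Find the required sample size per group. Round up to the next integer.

n = 95 per group

n = (z_α + z_β)² · [p₁(1−p₁) + p₂(1−p₂)] / (p₁ − p₂)²
  = (1.282 + 1.036)² · (0.79·0.21 + 0.64·0.36) / (0.15)²
  = (2.318)² · (0.1659 + 0.2304) / 0.0225
  = 5.3731 · 0.3963 / 0.0225
  = 94.64
Round up → n = 95 per group.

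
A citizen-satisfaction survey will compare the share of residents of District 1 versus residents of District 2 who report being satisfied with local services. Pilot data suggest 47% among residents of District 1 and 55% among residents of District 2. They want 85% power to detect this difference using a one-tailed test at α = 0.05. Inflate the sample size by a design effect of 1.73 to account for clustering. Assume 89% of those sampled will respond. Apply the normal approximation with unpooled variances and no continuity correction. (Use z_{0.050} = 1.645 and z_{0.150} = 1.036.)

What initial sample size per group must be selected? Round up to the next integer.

n = (z_α + z_β)² · [p₁(1−p₁) + p₂(1−p₂)] / (p₁ − p₂)²
  = (1.645 + 1.036)² · (0.47·0.53 + 0.55·0.45) / (-0.08)²
  = (2.681)² · (0.2491 + 0.2475) / 0.0064
  = 7.1878 · 0.4966 / 0.0064
  = 557.73
Design effect: 1.73 × 557.73 = 964.86.
Adjust for 89% response: 964.86 / 0.89 = 1084.12.
Round up → n = 1085 per group.

n = 1085 per group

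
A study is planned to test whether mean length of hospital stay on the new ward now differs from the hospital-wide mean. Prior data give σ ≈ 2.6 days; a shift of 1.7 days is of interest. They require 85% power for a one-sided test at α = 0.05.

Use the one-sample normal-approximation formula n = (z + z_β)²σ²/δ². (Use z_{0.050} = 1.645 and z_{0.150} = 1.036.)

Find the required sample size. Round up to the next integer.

n = 17

n = (z_α + z_β)² · σ² / δ²
  = (1.645 + 1.036)² · 2.6² / 1.7²
  = 7.1878 · 6.76 / 2.89
  = 16.81
Round up → n = 17.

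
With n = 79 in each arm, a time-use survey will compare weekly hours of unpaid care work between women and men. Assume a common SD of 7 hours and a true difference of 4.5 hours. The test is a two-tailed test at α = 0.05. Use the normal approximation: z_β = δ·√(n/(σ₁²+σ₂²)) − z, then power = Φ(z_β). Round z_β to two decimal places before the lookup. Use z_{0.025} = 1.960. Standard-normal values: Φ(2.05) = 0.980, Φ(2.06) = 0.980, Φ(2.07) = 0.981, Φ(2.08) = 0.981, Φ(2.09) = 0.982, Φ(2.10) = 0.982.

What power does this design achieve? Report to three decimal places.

Power ≈ 0.981

z_β = δ·√(n/(σ₁²+σ₂²)) − z_{α/2}
    = 4.5 · √(79/98) − 1.960
    = 4.5 · 0.89784 − 1.960
    = 4.0403 − 1.960 = 2.0803 → 2.08
Power = Φ(2.08) = 0.981.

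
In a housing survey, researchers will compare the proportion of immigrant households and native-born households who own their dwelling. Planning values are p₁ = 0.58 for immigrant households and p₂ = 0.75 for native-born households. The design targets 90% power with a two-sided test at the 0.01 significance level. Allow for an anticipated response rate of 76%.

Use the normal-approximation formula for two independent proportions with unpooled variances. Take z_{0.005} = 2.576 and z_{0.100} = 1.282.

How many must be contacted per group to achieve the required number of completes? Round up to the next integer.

n = 293 per group

n = (z_{α/2} + z_β)² · [p₁(1−p₁) + p₂(1−p₂)] / (p₁ − p₂)²
  = (2.576 + 1.282)² · (0.58·0.42 + 0.75·0.25) / (-0.17)²
  = (3.858)² · (0.2436 + 0.1875) / 0.0289
  = 14.8842 · 0.4311 / 0.0289
  = 222.03
Adjust for 76% response: 222.03 / 0.76 = 292.14.
Round up → n = 293 per group.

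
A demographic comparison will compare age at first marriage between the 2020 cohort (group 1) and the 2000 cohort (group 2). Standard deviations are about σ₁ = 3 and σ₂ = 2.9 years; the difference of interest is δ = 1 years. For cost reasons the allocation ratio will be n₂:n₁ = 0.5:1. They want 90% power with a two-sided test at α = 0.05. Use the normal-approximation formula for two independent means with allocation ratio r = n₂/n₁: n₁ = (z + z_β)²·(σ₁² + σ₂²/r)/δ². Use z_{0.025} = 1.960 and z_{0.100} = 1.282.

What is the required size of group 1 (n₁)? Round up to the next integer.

n₁ = 272

n₁ = (z_{α/2} + z_β)² · (σ₁² + σ₂²/r) / δ²
   = (1.960 + 1.282)² · (3² + 2.9²/0.5) / 1²
   = 10.5106 · (9 + 16.82) / 1
   = 10.5106 · 25.82 / 1
   = 271.38
Round up → n₁ = 272; n₂ = r·n₁ = 0.5 × 272 = 136.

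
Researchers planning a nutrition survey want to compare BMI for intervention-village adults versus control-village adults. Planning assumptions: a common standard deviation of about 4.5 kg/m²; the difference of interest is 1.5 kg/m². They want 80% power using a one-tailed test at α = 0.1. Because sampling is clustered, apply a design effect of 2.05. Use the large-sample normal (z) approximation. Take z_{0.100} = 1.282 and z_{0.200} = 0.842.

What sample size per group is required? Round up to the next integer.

n = 167 per group

n = (z_α + z_β)² · (σ₁² + σ₂²) / δ²
  = (1.282 + 0.842)² · (2·4.5² = 40.5) / 1.5²
  = 4.5114 · 40.5 / 2.25
  = 81.20
Design effect: 2.05 × 81.20 = 166.47.
Round up → n = 167 per group.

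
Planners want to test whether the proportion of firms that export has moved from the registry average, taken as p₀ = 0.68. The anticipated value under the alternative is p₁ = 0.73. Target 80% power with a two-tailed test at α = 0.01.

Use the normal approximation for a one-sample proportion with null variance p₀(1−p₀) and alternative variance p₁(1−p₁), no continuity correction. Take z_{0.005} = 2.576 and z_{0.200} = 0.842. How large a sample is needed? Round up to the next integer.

n = [z_{α/2}·√(p₀q₀) + z_β·√(p₁q₁)]² / (p₁ − p₀)²
  = [2.576·√(0.68·0.32) + 0.842·√(0.73·0.27)]² / (0.05)²
  = [2.576·0.4665 + 0.842·0.4440]² / 0.0025
  = [1.5755]² / 0.0025
  = 992.83
Round up → n = 993.

n = 993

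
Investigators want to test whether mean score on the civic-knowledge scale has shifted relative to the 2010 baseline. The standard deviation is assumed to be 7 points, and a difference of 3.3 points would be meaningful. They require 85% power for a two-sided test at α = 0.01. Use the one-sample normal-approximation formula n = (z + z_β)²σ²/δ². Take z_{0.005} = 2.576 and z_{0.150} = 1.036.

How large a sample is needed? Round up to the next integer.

n = 59

n = (z_{α/2} + z_β)² · σ² / δ²
  = (2.576 + 1.036)² · 7² / 3.3²
  = 13.0465 · 49 / 10.89
  = 58.70
Round up → n = 59.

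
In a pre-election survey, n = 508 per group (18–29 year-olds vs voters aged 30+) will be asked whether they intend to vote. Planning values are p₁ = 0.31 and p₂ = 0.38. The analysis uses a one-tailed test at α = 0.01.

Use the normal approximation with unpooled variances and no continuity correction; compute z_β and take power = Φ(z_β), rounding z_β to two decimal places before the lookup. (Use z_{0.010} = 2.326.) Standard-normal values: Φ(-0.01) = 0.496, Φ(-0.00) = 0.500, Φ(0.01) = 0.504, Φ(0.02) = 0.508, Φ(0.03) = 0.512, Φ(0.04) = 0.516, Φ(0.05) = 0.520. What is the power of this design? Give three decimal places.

z_β = |p₁−p₂|·√(n/[p₁q₁+p₂q₂]) − z_α
    = 0.07 · √(508/0.4495) − 2.326
    = 0.07 · 33.6176 − 2.326
    = 2.3532 − 2.326 = 0.0272 → 0.03
Power = Φ(0.03) = 0.512.

Power ≈ 0.512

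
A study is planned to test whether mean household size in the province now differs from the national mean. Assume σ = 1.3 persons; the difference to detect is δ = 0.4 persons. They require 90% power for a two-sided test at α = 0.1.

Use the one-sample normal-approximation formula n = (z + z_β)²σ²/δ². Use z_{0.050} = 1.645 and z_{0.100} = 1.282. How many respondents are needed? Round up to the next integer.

n = 91

n = (z_{α/2} + z_β)² · σ² / δ²
  = (1.645 + 1.282)² · 1.3² / 0.4²
  = 8.5673 · 1.69 / 0.16
  = 90.49
Round up → n = 91.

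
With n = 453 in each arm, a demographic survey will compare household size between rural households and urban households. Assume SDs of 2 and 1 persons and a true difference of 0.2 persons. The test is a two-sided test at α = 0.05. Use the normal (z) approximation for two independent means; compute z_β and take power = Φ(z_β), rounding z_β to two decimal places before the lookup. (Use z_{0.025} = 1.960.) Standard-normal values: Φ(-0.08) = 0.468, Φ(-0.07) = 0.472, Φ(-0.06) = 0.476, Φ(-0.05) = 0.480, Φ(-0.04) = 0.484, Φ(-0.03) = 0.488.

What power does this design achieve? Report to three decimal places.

Power ≈ 0.476

z_β = δ·√(n/(σ₁²+σ₂²)) − z_{α/2}
    = 0.2 · √(453/5) − 1.960
    = 0.2 · 9.51840 − 1.960
    = 1.9037 − 1.960 = -0.0563 → -0.06
Power = Φ(-0.06) = 0.476.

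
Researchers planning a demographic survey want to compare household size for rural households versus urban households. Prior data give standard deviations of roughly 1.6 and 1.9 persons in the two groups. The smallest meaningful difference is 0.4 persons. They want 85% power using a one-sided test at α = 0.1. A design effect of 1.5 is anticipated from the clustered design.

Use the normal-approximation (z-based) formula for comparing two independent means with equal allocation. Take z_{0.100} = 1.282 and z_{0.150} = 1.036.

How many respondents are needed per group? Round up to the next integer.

n = 311 per group

n = (z_α + z_β)² · (σ₁² + σ₂²) / δ²
  = (1.282 + 1.036)² · (1.6² + 1.9² = 6.17) / 0.4²
  = 5.3731 · 6.17 / 0.16
  = 207.20
Design effect: 1.5 × 207.20 = 310.80.
Round up → n = 311 per group.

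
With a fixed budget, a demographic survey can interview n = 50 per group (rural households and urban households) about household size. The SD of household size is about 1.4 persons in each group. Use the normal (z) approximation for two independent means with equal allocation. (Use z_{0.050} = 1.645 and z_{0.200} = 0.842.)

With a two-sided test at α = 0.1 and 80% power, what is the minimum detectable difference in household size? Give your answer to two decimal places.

δ = (z_{α/2} + z_β) · √((σ₁²+σ₂²)/n)
  = (1.645 + 0.842) · √(3.92/50)
  = 2.487 · √0.0784
  = 2.487 · 0.2800
  = 0.6964

Minimum detectable difference ≈ 0.70 persons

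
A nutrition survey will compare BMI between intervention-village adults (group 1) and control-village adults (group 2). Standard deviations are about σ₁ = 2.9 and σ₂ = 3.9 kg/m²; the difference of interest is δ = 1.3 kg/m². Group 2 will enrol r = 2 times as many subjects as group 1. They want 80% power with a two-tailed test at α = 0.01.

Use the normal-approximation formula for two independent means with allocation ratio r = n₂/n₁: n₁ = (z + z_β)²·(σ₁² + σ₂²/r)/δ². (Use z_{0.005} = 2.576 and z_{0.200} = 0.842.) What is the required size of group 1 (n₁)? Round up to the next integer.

n₁ = (z_{α/2} + z_β)² · (σ₁² + σ₂²/r) / δ²
   = (2.576 + 0.842)² · (2.9² + 3.9²/2) / 1.3²
   = 11.6827 · (8.41 + 7.605) / 1.69
   = 11.6827 · 16.015 / 1.69
   = 110.71
Round up → n₁ = 111; n₂ = r·n₁ = 2 × 111 = 222.

n₁ = 111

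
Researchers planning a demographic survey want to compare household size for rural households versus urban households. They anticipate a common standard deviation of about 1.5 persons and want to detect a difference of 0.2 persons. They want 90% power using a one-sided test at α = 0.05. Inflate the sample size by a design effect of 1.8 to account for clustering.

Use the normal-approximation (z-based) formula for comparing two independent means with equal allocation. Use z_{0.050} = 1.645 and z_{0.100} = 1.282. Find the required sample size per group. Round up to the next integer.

n = 1735 per group

n = (z_α + z_β)² · (σ₁² + σ₂²) / δ²
  = (1.645 + 1.282)² · (2·1.5² = 4.5) / 0.2²
  = 8.5673 · 4.5 / 0.04
  = 963.82
Design effect: 1.8 × 963.82 = 1734.88.
Round up → n = 1735 per group.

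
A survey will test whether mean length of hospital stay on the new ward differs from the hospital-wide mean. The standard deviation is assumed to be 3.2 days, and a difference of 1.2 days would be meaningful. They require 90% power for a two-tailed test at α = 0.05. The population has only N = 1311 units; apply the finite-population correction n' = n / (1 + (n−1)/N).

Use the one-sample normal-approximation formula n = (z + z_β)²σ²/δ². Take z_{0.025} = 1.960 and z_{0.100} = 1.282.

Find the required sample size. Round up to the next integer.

n = (z_{α/2} + z_β)² · σ² / δ²
  = (1.960 + 1.282)² · 3.2² / 1.2²
  = 10.5106 · 10.24 / 1.44
  = 74.74
Finite-population correction (N = 1311): 74.74 / (1 + (74.74 − 1)/1311) = 70.76.
Round up → n = 71.

n = 71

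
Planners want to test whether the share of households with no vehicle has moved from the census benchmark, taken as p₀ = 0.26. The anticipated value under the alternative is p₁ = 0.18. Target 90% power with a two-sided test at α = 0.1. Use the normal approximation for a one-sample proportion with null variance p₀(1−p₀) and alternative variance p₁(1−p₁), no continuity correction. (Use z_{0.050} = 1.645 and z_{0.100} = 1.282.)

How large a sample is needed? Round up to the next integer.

n = 231

n = [z_{α/2}·√(p₀q₀) + z_β·√(p₁q₁)]² / (p₁ − p₀)²
  = [1.645·√(0.26·0.74) + 1.282·√(0.18·0.82)]² / (-0.08)²
  = [1.645·0.4386 + 1.282·0.3842]² / 0.0064
  = [1.2141]² / 0.0064
  = 230.31
Round up → n = 231.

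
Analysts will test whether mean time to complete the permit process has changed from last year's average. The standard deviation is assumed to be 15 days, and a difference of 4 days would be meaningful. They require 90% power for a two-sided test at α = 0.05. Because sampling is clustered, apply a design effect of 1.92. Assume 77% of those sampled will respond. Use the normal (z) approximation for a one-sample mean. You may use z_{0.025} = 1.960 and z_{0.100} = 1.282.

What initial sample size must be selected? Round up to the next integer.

n = 369

n = (z_{α/2} + z_β)² · σ² / δ²
  = (1.960 + 1.282)² · 15² / 4²
  = 10.5106 · 225 / 16
  = 147.80
Design effect: 1.92 × 147.80 = 283.79.
Adjust for 77% response: 283.79 / 0.77 = 368.55.
Round up → n = 369.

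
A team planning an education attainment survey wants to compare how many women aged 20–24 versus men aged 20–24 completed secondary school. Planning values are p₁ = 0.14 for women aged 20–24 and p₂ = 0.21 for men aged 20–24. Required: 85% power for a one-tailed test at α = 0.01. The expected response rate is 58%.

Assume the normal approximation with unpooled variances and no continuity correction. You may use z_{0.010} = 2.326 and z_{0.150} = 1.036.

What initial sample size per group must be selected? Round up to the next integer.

n = (z_α + z_β)² · [p₁(1−p₁) + p₂(1−p₂)] / (p₁ − p₂)²
  = (2.326 + 1.036)² · (0.14·0.86 + 0.21·0.79) / (-0.07)²
  = (3.362)² · (0.1204 + 0.1659) / 0.0049
  = 11.3030 · 0.2863 / 0.0049
  = 660.42
Adjust for 58% response: 660.42 / 0.58 = 1138.66.
Round up → n = 1139 per group.

n = 1139 per group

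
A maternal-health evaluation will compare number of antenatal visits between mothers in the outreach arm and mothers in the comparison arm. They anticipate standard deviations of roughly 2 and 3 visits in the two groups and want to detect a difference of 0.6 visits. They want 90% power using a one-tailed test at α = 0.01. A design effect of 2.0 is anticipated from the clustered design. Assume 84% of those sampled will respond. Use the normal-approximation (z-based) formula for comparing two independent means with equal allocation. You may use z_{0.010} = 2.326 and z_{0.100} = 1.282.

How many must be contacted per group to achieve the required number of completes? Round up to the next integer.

n = (z_α + z_β)² · (σ₁² + σ₂²) / δ²
  = (2.326 + 1.282)² · (2² + 3² = 13) / 0.6²
  = 13.0177 · 13 / 0.36
  = 470.08
Design effect: 2.0 × 470.08 = 940.16.
Adjust for 84% response: 940.16 / 0.84 = 1119.24.
Round up → n = 1120 per group.

n = 1120 per group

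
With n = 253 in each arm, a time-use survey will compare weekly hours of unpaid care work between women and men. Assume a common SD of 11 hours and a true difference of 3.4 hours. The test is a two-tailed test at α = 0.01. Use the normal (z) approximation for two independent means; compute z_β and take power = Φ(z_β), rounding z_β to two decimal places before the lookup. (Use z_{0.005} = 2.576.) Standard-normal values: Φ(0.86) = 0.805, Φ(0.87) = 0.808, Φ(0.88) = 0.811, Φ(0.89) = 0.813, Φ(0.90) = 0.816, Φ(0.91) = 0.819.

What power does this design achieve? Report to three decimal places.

Power ≈ 0.816

z_β = δ·√(n/(σ₁²+σ₂²)) − z_{α/2}
    = 3.4 · √(253/242) − 2.576
    = 3.4 · 1.02247 − 2.576
    = 3.4764 − 2.576 = 0.9004 → 0.90
Power = Φ(0.90) = 0.816.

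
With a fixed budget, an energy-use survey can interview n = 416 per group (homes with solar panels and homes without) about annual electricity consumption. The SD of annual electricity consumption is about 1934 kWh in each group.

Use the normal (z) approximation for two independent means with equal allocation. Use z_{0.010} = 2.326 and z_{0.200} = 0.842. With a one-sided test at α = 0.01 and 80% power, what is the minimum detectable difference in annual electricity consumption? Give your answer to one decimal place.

δ = (z_α + z_β) · √((σ₁²+σ₂²)/n)
  = (2.326 + 0.842) · √(7480712/416)
  = 3.168 · √17982.5
  = 3.168 · 134.0988
  = 424.8249

Minimum detectable difference ≈ 424.8 kWh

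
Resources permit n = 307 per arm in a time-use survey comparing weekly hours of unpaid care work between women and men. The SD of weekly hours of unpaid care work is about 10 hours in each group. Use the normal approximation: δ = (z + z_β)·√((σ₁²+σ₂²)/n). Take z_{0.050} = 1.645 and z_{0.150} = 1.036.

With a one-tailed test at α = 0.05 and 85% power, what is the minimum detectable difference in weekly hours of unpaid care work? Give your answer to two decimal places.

δ = (z_α + z_β) · √((σ₁²+σ₂²)/n)
  = (1.645 + 1.036) · √(200/307)
  = 2.681 · √0.65147
  = 2.681 · 0.8071
  = 2.1639

Minimum detectable difference ≈ 2.16 hours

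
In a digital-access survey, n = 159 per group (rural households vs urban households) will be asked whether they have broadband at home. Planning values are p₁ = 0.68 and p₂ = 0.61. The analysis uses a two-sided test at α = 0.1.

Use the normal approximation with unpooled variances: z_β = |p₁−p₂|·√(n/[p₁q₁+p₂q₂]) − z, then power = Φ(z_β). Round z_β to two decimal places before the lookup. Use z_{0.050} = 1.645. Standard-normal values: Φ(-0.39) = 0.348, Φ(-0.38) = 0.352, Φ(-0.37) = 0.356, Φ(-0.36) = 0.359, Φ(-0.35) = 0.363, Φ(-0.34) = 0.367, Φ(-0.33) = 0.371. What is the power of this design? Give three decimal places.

z_β = |p₁−p₂|·√(n/[p₁q₁+p₂q₂]) − z_{α/2}
    = 0.07 · √(159/0.4555) − 1.645
    = 0.07 · 18.6833 − 1.645
    = 1.3078 − 1.645 = -0.3372 → -0.34
Power = Φ(-0.34) = 0.367.

Power ≈ 0.367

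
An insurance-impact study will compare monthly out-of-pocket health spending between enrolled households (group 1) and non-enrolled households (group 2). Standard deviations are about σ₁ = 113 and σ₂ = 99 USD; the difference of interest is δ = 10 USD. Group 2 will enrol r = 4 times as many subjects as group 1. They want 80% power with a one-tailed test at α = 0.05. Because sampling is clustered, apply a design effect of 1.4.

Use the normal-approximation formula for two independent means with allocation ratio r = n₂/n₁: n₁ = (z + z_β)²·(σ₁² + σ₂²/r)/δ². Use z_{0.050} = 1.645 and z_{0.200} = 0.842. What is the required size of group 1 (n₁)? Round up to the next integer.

n₁ = (z_α + z_β)² · (σ₁² + σ₂²/r) / δ²
   = (1.645 + 0.842)² · (113² + 99²/4) / 10²
   = 6.1852 · (12769 + 2450.2) / 100
   = 6.1852 · 15219.2 / 100
   = 941.34
Design effect: 1.4 × 941.34 = 1317.87.
Round up → n₁ = 1318; n₂ = r·n₁ = 4 × 1318 = 5272.

n₁ = 1318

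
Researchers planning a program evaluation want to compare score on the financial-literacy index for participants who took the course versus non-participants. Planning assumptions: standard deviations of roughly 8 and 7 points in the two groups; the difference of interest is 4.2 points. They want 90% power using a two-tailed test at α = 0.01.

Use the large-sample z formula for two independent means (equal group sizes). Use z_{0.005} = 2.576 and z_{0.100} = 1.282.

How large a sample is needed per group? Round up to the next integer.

n = 96 per group

n = (z_{α/2} + z_β)² · (σ₁² + σ₂²) / δ²
  = (2.576 + 1.282)² · (8² + 7² = 113) / 4.2²
  = 14.8842 · 113 / 17.64
  = 95.35
Round up → n = 96 per group.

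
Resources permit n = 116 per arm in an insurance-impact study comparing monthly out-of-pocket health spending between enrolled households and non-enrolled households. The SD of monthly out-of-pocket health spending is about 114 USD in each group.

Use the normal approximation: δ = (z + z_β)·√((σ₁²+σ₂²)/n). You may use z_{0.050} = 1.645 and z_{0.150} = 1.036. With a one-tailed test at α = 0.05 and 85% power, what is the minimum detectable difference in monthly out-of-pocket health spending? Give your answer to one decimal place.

Minimum detectable difference ≈ 40.1 USD

δ = (z_α + z_β) · √((σ₁²+σ₂²)/n)
  = (1.645 + 1.036) · √(25992/116)
  = 2.681 · √224.069
  = 2.681 · 14.9689
  = 40.1317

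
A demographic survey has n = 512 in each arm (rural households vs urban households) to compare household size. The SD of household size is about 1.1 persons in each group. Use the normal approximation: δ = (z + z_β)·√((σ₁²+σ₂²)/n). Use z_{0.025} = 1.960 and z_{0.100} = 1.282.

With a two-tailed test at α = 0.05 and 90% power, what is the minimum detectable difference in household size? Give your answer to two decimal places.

Minimum detectable difference ≈ 0.22 persons

δ = (z_{α/2} + z_β) · √((σ₁²+σ₂²)/n)
  = (1.960 + 1.282) · √(2.42/512)
  = 3.242 · √0.00473
  = 3.242 · 0.0688
  = 0.2229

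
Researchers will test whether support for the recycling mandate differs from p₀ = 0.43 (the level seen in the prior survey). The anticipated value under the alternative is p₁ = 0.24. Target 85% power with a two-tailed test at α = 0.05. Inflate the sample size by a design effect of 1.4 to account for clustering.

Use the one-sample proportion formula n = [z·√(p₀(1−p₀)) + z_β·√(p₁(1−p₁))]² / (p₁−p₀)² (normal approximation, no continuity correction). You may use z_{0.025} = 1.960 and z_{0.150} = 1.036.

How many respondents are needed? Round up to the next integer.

n = [z_{α/2}·√(p₀q₀) + z_β·√(p₁q₁)]² / (p₁ − p₀)²
  = [1.960·√(0.43·0.57) + 1.036·√(0.24·0.76)]² / (-0.19)²
  = [1.960·0.4951 + 1.036·0.4271]² / 0.0361
  = [1.4128]² / 0.0361
  = 55.29
Design effect: 1.4 × 55.29 = 77.41.
Round up → n = 78.

n = 78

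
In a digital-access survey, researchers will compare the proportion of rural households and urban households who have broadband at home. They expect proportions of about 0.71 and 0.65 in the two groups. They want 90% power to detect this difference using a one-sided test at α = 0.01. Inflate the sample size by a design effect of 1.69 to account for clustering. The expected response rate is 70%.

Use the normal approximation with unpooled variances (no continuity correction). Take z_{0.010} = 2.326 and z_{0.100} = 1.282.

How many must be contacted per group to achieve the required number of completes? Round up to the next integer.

n = (z_α + z_β)² · [p₁(1−p₁) + p₂(1−p₂)] / (p₁ − p₂)²
  = (2.326 + 1.282)² · (0.71·0.29 + 0.65·0.35) / (0.06)²
  = (3.608)² · (0.2059 + 0.2275) / 0.0036
  = 13.0177 · 0.4334 / 0.0036
  = 1567.18
Design effect: 1.69 × 1567.18 = 2648.54.
Adjust for 70% response: 2648.54 / 0.70 = 3783.63.
Round up → n = 3784 per group.

n = 3784 per group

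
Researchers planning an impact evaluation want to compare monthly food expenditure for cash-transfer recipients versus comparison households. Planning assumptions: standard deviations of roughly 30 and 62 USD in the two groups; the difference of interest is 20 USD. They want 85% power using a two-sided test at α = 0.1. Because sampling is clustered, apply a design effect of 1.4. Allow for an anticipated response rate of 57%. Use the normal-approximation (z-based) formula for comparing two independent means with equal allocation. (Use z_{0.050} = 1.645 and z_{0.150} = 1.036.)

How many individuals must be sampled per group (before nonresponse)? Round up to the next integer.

n = (z_{α/2} + z_β)² · (σ₁² + σ₂²) / δ²
  = (1.645 + 1.036)² · (30² + 62² = 4744) / 20²
  = 7.1878 · 4744 / 400
  = 85.25
Design effect: 1.4 × 85.25 = 119.35.
Adjust for 57% response: 119.35 / 0.57 = 209.38.
Round up → n = 210 per group.

n = 210 per group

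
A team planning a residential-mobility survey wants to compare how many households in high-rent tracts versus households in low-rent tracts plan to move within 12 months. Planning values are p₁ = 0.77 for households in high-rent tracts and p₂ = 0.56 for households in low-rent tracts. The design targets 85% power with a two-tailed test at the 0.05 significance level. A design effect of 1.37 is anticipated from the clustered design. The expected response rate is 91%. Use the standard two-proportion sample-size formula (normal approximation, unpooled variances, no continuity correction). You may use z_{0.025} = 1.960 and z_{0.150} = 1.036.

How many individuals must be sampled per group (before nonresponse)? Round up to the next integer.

n = (z_{α/2} + z_β)² · [p₁(1−p₁) + p₂(1−p₂)] / (p₁ − p₂)²
  = (1.960 + 1.036)² · (0.77·0.23 + 0.56·0.44) / (0.21)²
  = (2.996)² · (0.1771 + 0.2464) / 0.0441
  = 8.9760 · 0.4235 / 0.0441
  = 86.20
Design effect: 1.37 × 86.20 = 118.09.
Adjust for 91% response: 118.09 / 0.91 = 129.77.
Round up → n = 130 per group.

n = 130 per group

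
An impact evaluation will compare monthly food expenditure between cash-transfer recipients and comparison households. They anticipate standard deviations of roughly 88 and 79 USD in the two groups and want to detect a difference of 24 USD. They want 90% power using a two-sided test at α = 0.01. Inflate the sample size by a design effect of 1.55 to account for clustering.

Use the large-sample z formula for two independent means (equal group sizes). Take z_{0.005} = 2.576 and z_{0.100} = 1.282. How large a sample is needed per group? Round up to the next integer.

n = 561 per group

n = (z_{α/2} + z_β)² · (σ₁² + σ₂²) / δ²
  = (2.576 + 1.282)² · (88² + 79² = 13985) / 24²
  = 14.8842 · 13985 / 576
  = 361.38
Design effect: 1.55 × 361.38 = 560.14.
Round up → n = 561 per group.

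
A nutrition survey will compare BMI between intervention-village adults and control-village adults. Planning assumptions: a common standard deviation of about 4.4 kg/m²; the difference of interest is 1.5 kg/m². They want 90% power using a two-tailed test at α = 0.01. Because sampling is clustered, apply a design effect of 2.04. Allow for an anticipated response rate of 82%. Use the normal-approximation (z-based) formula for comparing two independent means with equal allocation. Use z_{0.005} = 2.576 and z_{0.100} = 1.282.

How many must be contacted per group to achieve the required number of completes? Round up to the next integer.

n = 638 per group

n = (z_{α/2} + z_β)² · (σ₁² + σ₂²) / δ²
  = (2.576 + 1.282)² · (2·4.4² = 38.72) / 1.5²
  = 14.8842 · 38.72 / 2.25
  = 256.14
Design effect: 2.04 × 256.14 = 522.53.
Adjust for 82% response: 522.53 / 0.82 = 637.23.
Round up → n = 638 per group.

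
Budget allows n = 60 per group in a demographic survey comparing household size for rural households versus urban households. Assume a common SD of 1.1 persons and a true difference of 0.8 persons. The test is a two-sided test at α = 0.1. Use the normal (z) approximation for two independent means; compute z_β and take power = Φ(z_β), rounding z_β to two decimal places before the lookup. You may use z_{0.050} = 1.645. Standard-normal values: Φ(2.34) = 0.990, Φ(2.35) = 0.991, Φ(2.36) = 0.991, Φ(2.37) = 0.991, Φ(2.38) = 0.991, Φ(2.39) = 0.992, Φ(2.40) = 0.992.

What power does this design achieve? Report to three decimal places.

z_β = δ·√(n/(σ₁²+σ₂²)) − z_{α/2}
    = 0.8 · √(60/2.42) − 1.645
    = 0.8 · 4.97930 − 1.645
    = 3.9834 − 1.645 = 2.3384 → 2.34
Power = Φ(2.34) = 0.990.

Power ≈ 0.990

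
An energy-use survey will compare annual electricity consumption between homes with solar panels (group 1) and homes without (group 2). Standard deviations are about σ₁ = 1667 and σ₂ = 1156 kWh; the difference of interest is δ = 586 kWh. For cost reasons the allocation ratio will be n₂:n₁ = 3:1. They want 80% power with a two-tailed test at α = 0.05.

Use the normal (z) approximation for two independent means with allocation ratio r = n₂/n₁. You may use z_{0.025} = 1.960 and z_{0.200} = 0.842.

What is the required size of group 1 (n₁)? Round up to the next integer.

n₁ = 74

n₁ = (z_{α/2} + z_β)² · (σ₁² + σ₂²/r) / δ²
   = (1.960 + 0.842)² · (1667² + 1156²/3) / 586²
   = 7.8512 · (2778889 + 445445.3) / 343396
   = 7.8512 · 3224334.3 / 343396
   = 73.72
Round up → n₁ = 74; n₂ = r·n₁ = 3 × 74 = 222.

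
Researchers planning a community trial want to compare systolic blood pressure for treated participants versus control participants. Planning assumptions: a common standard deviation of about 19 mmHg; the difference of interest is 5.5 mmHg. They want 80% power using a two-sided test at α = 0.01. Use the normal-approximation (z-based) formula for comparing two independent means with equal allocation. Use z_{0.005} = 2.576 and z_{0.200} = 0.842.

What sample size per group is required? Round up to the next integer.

n = 279 per group

n = (z_{α/2} + z_β)² · (σ₁² + σ₂²) / δ²
  = (2.576 + 0.842)² · (2·19² = 722) / 5.5²
  = 11.6827 · 722 / 30.25
  = 278.84
Round up → n = 279 per group.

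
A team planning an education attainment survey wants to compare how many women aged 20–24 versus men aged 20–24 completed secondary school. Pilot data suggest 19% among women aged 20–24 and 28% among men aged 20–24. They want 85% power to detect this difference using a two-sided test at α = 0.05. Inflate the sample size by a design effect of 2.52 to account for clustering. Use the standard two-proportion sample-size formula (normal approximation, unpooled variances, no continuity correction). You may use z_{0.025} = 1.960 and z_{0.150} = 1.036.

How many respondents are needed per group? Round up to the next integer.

n = (z_{α/2} + z_β)² · [p₁(1−p₁) + p₂(1−p₂)] / (p₁ − p₂)²
  = (1.960 + 1.036)² · (0.19·0.81 + 0.28·0.72) / (-0.09)²
  = (2.996)² · (0.1539 + 0.2016) / 0.0081
  = 8.9760 · 0.3555 / 0.0081
  = 393.95
Design effect: 2.52 × 393.95 = 992.75.
Round up → n = 993 per group.

n = 993 per group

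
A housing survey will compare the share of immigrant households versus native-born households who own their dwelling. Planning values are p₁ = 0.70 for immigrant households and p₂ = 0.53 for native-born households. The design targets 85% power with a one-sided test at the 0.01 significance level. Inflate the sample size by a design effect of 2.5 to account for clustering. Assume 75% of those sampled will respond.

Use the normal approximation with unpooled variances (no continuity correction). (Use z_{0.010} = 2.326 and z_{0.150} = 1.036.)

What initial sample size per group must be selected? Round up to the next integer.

n = (z_α + z_β)² · [p₁(1−p₁) + p₂(1−p₂)] / (p₁ − p₂)²
  = (2.326 + 1.036)² · (0.70·0.30 + 0.53·0.47) / (0.17)²
  = (3.362)² · (0.2100 + 0.2491) / 0.0289
  = 11.3030 · 0.4591 / 0.0289
  = 179.56
Design effect: 2.5 × 179.56 = 448.90.
Adjust for 75% response: 448.90 / 0.75 = 598.53.
Round up → n = 599 per group.

n = 599 per group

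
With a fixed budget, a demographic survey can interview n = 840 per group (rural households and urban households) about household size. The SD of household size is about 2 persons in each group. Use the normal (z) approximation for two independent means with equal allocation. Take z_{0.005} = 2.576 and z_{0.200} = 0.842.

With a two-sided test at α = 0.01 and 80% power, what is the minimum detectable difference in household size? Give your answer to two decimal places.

Minimum detectable difference ≈ 0.33 persons

δ = (z_{α/2} + z_β) · √((σ₁²+σ₂²)/n)
  = (2.576 + 0.842) · √(8/840)
  = 3.418 · √0.00952
  = 3.418 · 0.0976
  = 0.3336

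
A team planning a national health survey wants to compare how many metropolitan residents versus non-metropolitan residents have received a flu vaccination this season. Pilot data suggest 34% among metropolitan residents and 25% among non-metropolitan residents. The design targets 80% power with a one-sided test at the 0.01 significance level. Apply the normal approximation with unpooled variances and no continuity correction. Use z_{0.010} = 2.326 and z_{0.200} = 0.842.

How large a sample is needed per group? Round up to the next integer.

n = (z_α + z_β)² · [p₁(1−p₁) + p₂(1−p₂)] / (p₁ − p₂)²
  = (2.326 + 0.842)² · (0.34·0.66 + 0.25·0.75) / (0.09)²
  = (3.168)² · (0.2244 + 0.1875) / 0.0081
  = 10.0362 · 0.4119 / 0.0081
  = 510.36
Round up → n = 511 per group.

n = 511 per group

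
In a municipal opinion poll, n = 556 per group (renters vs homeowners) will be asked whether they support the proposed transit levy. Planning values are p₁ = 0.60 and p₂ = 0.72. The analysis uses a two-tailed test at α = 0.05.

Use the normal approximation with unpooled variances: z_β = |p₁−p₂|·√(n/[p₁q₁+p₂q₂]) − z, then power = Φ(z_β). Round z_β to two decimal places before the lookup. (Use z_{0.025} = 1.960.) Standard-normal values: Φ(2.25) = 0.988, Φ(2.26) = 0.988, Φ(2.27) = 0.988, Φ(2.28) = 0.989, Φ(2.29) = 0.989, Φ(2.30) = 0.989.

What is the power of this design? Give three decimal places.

z_β = |p₁−p₂|·√(n/[p₁q₁+p₂q₂]) − z_{α/2}
    = 0.12 · √(556/0.4416) − 1.960
    = 0.12 · 35.4832 − 1.960
    = 4.2580 − 1.960 = 2.2980 → 2.30
Power = Φ(2.30) = 0.989.

Power ≈ 0.989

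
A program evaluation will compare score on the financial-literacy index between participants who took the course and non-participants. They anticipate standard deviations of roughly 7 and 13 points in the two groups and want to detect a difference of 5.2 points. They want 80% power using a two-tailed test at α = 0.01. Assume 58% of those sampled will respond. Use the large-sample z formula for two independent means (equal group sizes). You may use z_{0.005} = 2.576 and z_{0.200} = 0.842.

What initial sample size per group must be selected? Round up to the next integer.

n = (z_{α/2} + z_β)² · (σ₁² + σ₂²) / δ²
  = (2.576 + 0.842)² · (7² + 13² = 218) / 5.2²
  = 11.6827 · 218 / 27.04
  = 94.19
Adjust for 58% response: 94.19 / 0.58 = 162.39.
Round up → n = 163 per group.

n = 163 per group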